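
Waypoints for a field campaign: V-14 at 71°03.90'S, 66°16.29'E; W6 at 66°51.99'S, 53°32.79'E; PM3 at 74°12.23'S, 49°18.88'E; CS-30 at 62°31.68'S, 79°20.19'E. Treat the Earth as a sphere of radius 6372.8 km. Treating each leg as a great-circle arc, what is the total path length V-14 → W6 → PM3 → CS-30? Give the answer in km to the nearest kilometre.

V-14: φ = -71.06500°, λ = +66.27150°
W6: φ = -66.86650°, λ = +53.54650°
PM3: φ = -74.20383°, λ = +49.31467°
CS-30: φ = -62.52800°, λ = +79.33650°
V-14→W6: c = 0.107893 rad, d = 687.58 km
W6→PM3: c = 0.130324 rad, d = 830.53 km
PM3→CS-30: c = 0.274871 rad, d = 1751.70 km
Total = 687.58 + 830.53 + 1751.70 = 3269.81 km

3270 km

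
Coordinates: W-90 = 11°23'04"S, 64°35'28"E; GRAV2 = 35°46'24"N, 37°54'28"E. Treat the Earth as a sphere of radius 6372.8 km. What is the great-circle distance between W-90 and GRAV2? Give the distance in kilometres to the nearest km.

5947 km

W-90: φ = -11.38444°, λ = +64.59111°
GRAV2: φ = +35.77333°, λ = +37.90778°
Δφ = 47.1578°,  Δλ = -26.6833°
a = sin²(Δφ/2) + cos φ₁ cos φ₂ sin²(Δλ/2) = 0.202362
c = 2·arcsin(√a) = 0.933187 rad = 53.4677°
d = R·c = 6372.8 × 0.933187 = 5947.0 km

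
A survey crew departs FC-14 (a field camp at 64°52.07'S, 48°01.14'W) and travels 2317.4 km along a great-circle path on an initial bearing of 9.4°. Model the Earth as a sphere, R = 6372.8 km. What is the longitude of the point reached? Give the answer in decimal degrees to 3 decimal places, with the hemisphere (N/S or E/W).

43.372°W

FC-14: φ = -64.86783°, λ = -48.01900°
δ = d/R = 2317.4/6372.8 = 0.363639 rad
φ₂ = arcsin(sin φ₁ cos δ + cos φ₁ sin δ cos θ)
   = arcsin(-0.90533·0.93461 + 0.42471·0.35568·0.98657) = -44.19471°
λ₂ = λ₁ + atan2(sin θ sin δ cos φ₁, cos δ − sin φ₁ sin φ₂) = -43.37163°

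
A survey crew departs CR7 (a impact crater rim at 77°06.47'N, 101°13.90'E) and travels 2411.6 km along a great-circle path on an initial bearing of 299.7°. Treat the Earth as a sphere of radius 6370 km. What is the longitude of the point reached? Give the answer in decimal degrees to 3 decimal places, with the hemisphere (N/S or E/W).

16.359°E

CR7: φ = +77.10783°, λ = +101.23167°
δ = d/R = 2411.6/6370 = 0.378587 rad
φ₂ = arcsin(sin φ₁ cos δ + cos φ₁ sin δ cos θ)
   = arcsin(0.97479·0.92919 + 0.22312·0.36961·0.49546) = 71.19532°
λ₂ = λ₁ + atan2(sin θ sin δ cos φ₁, cos δ − sin φ₁ sin φ₂) = 16.35911°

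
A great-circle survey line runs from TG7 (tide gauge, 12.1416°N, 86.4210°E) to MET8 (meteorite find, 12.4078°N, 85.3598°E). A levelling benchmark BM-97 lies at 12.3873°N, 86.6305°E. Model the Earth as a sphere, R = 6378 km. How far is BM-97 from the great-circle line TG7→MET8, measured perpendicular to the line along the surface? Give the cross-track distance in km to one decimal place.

δ₁₃ = central angle TG7→BM-97 = 0.005582 rad  (haversine)
θ₁₃ = bearing TG7→BM-97 = 39.779°,  θ₁₂ = bearing TG7→MET8 = 284.510°
dₓₜ = R·arcsin(sin δ₁₃ · sin(θ₁₃ − θ₁₂)) = 6378·arcsin(0.00558·sin(-244.731°)) = 32.194 km
|dₓₜ| = 32.194 km

32.2 km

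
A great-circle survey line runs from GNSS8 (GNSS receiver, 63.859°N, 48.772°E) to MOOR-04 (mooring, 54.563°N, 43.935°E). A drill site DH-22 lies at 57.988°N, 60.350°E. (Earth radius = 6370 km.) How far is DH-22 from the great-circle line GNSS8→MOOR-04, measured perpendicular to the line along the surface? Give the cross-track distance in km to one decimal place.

823.0 km

δ₁₃ = central angle GNSS8→DH-22 = 0.141522 rad  (haversine)
θ₁₃ = bearing GNSS8→DH-22 = 131.037°,  θ₁₂ = bearing GNSS8→MOOR-04 = 197.023°
dₓₜ = R·arcsin(sin δ₁₃ · sin(θ₁₃ − θ₁₂)) = 6370·arcsin(0.14105·sin(-65.986°)) = -823.007 km
|dₓₜ| = 823.007 km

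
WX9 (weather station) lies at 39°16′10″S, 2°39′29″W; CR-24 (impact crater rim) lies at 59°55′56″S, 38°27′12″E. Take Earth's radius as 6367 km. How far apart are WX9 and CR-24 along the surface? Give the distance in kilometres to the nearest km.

3651 km

WX9: φ = -39.26944°, λ = -2.65806°
CR-24: φ = -59.93222°, λ = +38.45333°
Δφ = -20.6628°,  Δλ = 41.1114°
a = sin²(Δφ/2) + cos φ₁ cos φ₂ sin²(Δλ/2) = 0.079983
c = 2·arcsin(√a) = 0.573450 rad = 32.8562°
d = R·c = 6367 × 0.573450 = 3651.2 km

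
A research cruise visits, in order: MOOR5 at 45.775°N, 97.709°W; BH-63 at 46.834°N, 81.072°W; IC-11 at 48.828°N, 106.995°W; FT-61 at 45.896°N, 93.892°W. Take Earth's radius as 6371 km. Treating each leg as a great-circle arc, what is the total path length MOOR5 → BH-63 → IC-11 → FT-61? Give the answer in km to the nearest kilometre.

4257 km

MOOR5→BH-63: c = 0.201065 rad, d = 1280.98 km
BH-63→IC-11: c = 0.304224 rad, d = 1938.21 km
IC-11→FT-61: c = 0.162894 rad, d = 1037.80 km
Total = 1280.98 + 1938.21 + 1037.80 = 4256.99 km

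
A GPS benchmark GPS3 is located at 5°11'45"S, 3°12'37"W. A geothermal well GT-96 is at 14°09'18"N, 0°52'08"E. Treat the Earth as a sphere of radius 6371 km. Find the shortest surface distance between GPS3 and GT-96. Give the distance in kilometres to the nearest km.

2198 km

GPS3: φ = -5.19583°, λ = -3.21028°
GT-96: φ = +14.15500°, λ = +0.86889°
Δφ = 19.3508°,  Δλ = 4.0792°
a = sin²(Δφ/2) + cos φ₁ cos φ₂ sin²(Δλ/2) = 0.029469
c = 2·arcsin(√a) = 0.345043 rad = 19.7695°
d = R·c = 6371 × 0.345043 = 2198.3 km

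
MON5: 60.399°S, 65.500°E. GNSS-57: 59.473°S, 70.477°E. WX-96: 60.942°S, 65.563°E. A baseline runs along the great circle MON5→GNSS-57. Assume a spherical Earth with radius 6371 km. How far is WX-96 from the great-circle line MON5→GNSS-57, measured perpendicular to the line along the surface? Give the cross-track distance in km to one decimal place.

δ₁₃ = central angle MON5→WX-96 = 0.009492 rad  (haversine)
θ₁₃ = bearing MON5→WX-96 = 176.775°,  θ₁₂ = bearing MON5→GNSS-57 = 71.791°
dₓₜ = R·arcsin(sin δ₁₃ · sin(θ₁₃ − θ₁₂)) = 6371·arcsin(0.00949·sin(104.983°)) = 58.420 km
|dₓₜ| = 58.420 km

58.4 km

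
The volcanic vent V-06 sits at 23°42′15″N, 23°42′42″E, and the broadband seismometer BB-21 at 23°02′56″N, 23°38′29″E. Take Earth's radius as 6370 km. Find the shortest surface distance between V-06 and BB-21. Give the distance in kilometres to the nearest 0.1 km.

V-06: φ = +23.70417°, λ = +23.71167°
BB-21: φ = +23.04889°, λ = +23.64139°
Δφ = -0.6553°,  Δλ = -0.0703°
a = sin²(Δφ/2) + cos φ₁ cos φ₂ sin²(Δλ/2) = 0.000033
c = 2·arcsin(√a) = 0.011492 rad = 0.6584°
d = R·c = 6370 × 0.011492 = 73.2 km

73.2 km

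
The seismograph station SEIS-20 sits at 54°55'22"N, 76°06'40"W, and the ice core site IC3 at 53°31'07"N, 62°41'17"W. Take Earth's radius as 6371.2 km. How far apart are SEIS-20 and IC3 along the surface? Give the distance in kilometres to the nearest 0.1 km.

885.1 km

SEIS-20: φ = +54.92278°, λ = -76.11111°
IC3: φ = +53.51861°, λ = -62.68806°
Δφ = -1.4042°,  Δλ = 13.4231°
a = sin²(Δφ/2) + cos φ₁ cos φ₂ sin²(Δλ/2) = 0.004817
c = 2·arcsin(√a) = 0.138922 rad = 7.9597°
d = R·c = 6371.2 × 0.138922 = 885.1 km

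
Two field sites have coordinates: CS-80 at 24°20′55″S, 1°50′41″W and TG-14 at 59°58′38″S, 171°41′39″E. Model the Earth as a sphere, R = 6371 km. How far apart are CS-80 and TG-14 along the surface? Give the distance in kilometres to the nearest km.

10620 km

CS-80: φ = -24.34861°, λ = -1.84472°
TG-14: φ = -59.97722°, λ = +171.69417°
Δφ = -35.6286°,  Δλ = 173.5389°
a = sin²(Δφ/2) + cos φ₁ cos φ₂ sin²(Δλ/2) = 0.547988
c = 2·arcsin(√a) = 1.666920 rad = 95.5075°
d = R·c = 6371 × 1.666920 = 10619.9 km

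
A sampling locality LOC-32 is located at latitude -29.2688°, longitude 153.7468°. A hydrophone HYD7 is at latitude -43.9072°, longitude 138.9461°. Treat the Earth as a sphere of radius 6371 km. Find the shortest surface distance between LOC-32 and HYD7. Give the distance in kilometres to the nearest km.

2090 km

Δφ = -14.6384°,  Δλ = -14.8007°
a = sin²(Δφ/2) + cos φ₁ cos φ₂ sin²(Δλ/2) = 0.026656
c = 2·arcsin(√a) = 0.328005 rad = 18.7933°
d = R·c = 6371 × 0.328005 = 2089.7 km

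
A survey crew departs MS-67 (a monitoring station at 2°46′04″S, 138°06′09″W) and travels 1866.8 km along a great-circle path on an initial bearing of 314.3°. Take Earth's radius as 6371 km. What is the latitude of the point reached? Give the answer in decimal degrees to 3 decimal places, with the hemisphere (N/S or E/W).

8.932°N

MS-67: φ = -2.76778°, λ = -138.10250°
δ = d/R = 1866.8/6371 = 0.293015 rad
φ₂ = arcsin(sin φ₁ cos δ + cos φ₁ sin δ cos θ)
   = arcsin(-0.04829·0.95738 + 0.99883·0.28884·0.69842) = 8.93218°
λ₂ = λ₁ + atan2(sin θ sin δ cos φ₁, cos δ − sin φ₁ sin φ₂) = -150.18141°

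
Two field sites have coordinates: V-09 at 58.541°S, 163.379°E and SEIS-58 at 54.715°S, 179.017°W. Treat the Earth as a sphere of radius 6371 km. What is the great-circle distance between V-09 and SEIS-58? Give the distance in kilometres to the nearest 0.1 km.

Δφ = 3.8260°,  Δλ = 17.6040°
a = sin²(Δφ/2) + cos φ₁ cos φ₂ sin²(Δλ/2) = 0.008173
c = 2·arcsin(√a) = 0.181059 rad = 10.3739°
d = R·c = 6371 × 0.181059 = 1153.5 km

1153.5 km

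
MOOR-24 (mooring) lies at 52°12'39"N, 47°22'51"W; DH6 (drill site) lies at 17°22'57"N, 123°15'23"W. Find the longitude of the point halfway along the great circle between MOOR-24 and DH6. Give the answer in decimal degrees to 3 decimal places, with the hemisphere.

94.962°W

MOOR-24: φ = +52.21083°, λ = -47.38083°
DH6: φ = +17.38250°, λ = -123.25639°
Bx = cos φ₂ cos Δλ = 0.232884,  By = cos φ₂ sin Δλ = -0.925480
φₘ = atan2(sin φ₁ + sin φ₂, √((cos φ₁ + Bx)² + By²)) = 40.98031°
λₘ = λ₁ + atan2(By, cos φ₁ + Bx) = -94.96185°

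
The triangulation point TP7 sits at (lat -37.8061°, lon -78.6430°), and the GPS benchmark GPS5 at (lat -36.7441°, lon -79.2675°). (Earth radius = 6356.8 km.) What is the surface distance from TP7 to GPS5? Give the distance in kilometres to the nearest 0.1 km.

Δφ = 1.0620°,  Δλ = -0.6245°
a = sin²(Δφ/2) + cos φ₁ cos φ₂ sin²(Δλ/2) = 0.000105
c = 2·arcsin(√a) = 0.020464 rad = 1.1725°
d = R·c = 6356.8 × 0.020464 = 130.1 km

130.1 km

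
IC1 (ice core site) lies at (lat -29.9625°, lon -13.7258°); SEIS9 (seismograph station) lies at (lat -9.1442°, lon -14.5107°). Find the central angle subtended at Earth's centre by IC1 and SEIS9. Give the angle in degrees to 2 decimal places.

20.83°

Δφ = 20.8183°,  Δλ = -0.7849°
a = sin²(Δφ/2) + cos φ₁ cos φ₂ sin²(Δλ/2) = 0.032684
c = 2·arcsin(√a) = 0.363574 rad = 20.8312°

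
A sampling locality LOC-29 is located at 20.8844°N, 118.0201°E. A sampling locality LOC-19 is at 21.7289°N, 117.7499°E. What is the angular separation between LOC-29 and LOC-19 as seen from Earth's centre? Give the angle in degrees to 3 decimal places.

0.881°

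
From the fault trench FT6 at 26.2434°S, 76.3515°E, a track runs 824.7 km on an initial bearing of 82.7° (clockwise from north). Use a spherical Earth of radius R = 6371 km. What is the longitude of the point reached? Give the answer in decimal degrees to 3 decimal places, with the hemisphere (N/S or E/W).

δ = d/R = 824.7/6371 = 0.129446 rad
φ₂ = arcsin(sin φ₁ cos δ + cos φ₁ sin δ cos θ)
   = arcsin(-0.44219·0.99163 + 0.89692·0.12908·0.12706) = -25.07311°
λ₂ = λ₁ + atan2(sin θ sin δ cos φ₁, cos δ − sin φ₁ sin φ₂) = 84.47799°

84.478°E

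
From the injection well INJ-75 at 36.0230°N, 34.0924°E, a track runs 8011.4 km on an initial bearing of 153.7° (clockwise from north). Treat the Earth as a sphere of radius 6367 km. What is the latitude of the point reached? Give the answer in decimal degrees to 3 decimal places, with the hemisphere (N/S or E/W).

30.605°S

δ = d/R = 8011.4/6367 = 1.258269 rad
φ₂ = arcsin(sin φ₁ cos δ + cos φ₁ sin δ cos θ)
   = arcsin(0.58811·0.30746 + 0.80878·0.95156·-0.89649) = -30.60497°
λ₂ = λ₁ + atan2(sin θ sin δ cos φ₁, cos δ − sin φ₁ sin φ₂) = 63.42280°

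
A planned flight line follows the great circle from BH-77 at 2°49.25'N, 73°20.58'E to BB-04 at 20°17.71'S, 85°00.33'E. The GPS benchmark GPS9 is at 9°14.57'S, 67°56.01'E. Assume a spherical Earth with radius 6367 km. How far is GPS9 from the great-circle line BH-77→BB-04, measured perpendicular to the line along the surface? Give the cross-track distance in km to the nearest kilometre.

1118 km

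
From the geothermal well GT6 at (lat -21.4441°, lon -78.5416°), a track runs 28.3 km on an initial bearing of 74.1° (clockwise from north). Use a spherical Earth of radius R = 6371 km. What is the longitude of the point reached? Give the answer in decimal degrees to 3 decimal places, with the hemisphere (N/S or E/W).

δ = d/R = 28.3/6371 = 0.004442 rad
φ₂ = arcsin(sin φ₁ cos δ + cos φ₁ sin δ cos θ)
   = arcsin(-0.36559·0.99999 + 0.93077·0.00444·0.27396) = -21.37417°
λ₂ = λ₁ + atan2(sin θ sin δ cos φ₁, cos δ − sin φ₁ sin φ₂) = -78.27875°

78.279°W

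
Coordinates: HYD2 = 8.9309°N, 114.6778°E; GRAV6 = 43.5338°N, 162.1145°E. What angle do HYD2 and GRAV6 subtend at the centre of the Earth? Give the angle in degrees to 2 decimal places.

Δφ = 34.6029°,  Δλ = 47.4367°
a = sin²(Δφ/2) + cos φ₁ cos φ₂ sin²(Δλ/2) = 0.204322
c = 2·arcsin(√a) = 0.938058 rad = 53.7468°

53.75°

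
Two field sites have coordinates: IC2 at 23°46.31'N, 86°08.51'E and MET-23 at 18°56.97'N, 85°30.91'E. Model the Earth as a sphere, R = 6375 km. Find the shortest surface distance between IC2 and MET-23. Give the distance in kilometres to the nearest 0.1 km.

540.5 km

IC2: φ = +23.77183°, λ = +86.14183°
MET-23: φ = +18.94950°, λ = +85.51517°
Δφ = -4.8223°,  Δλ = -0.6267°
a = sin²(Δφ/2) + cos φ₁ cos φ₂ sin²(Δλ/2) = 0.001796
c = 2·arcsin(√a) = 0.084779 rad = 4.8575°
d = R·c = 6375 × 0.084779 = 540.5 km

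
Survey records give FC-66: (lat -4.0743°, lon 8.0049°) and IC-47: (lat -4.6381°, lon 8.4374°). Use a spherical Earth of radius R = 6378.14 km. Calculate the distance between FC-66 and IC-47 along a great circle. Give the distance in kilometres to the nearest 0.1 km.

Δφ = -0.5638°,  Δλ = 0.4325°
a = sin²(Δφ/2) + cos φ₁ cos φ₂ sin²(Δλ/2) = 0.000038
c = 2·arcsin(√a) = 0.012389 rad = 0.7098°
d = R·c = 6378.14 × 0.012389 = 79.0 km

79.0 km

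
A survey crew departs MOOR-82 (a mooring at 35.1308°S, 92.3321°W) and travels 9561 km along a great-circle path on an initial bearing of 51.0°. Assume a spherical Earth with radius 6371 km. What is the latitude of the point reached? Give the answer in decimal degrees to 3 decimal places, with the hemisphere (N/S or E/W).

δ = d/R = 9561/6371 = 1.500706 rad
φ₂ = arcsin(sin φ₁ cos δ + cos φ₁ sin δ cos θ)
   = arcsin(-0.57544·0.07003 + 0.81784·0.99754·0.62932) = 28.23702°
λ₂ = λ₁ + atan2(sin θ sin δ cos φ₁, cos δ − sin φ₁ sin φ₂) = -30.69526°

28.237°N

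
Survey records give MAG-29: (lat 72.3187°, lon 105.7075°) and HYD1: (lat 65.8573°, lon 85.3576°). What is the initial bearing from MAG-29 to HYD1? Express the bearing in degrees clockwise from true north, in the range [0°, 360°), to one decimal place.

238.2°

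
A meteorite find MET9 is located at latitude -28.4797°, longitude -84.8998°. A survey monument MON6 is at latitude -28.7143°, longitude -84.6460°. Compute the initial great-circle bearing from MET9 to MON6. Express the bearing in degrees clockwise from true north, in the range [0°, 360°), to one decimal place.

Δλ = 0.2538°
y = sin Δλ · cos φ₂ = 0.003885
x = cos φ₁ sin φ₂ − sin φ₁ cos φ₂ cos Δλ = -0.004099
θ = atan2(y, x) = 136.5335° → 136.5335° (mod 360°)

136.5°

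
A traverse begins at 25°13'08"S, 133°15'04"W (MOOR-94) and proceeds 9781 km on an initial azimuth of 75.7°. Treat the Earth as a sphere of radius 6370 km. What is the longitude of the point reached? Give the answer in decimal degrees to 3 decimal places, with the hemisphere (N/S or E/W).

51.310°W

MOOR-94: φ = -25.21889°, λ = -133.25111°
δ = d/R = 9781/6370 = 1.535479 rad
φ₂ = arcsin(sin φ₁ cos δ + cos φ₁ sin δ cos θ)
   = arcsin(-0.42608·0.03531 + 0.90469·0.99938·0.24700) = 12.02113°
λ₂ = λ₁ + atan2(sin θ sin δ cos φ₁, cos δ − sin φ₁ sin φ₂) = -51.31019°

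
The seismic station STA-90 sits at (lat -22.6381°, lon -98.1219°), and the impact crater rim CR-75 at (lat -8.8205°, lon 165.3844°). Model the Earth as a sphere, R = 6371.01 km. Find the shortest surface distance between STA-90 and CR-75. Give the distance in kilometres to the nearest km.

10289 km

Δφ = 13.8176°,  Δλ = -96.4937°
a = sin²(Δφ/2) + cos φ₁ cos φ₂ sin²(Δλ/2) = 0.522062
c = 2·arcsin(√a) = 1.614935 rad = 92.5290°
d = R·c = 6371.01 × 1.614935 = 10288.8 km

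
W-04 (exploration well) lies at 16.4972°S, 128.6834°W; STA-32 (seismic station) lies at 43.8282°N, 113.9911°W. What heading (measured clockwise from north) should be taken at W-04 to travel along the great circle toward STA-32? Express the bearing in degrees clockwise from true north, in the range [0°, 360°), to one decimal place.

Δλ = 14.6923°
y = sin Δλ · cos φ₂ = 0.182972
x = cos φ₁ sin φ₂ − sin φ₁ cos φ₂ cos Δλ = 0.862153
θ = atan2(y, x) = 11.9819° → 11.9819° (mod 360°)

12.0°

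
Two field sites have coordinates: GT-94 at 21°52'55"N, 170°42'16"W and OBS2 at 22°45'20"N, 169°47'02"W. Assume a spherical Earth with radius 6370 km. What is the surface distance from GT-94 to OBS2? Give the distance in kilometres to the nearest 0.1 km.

GT-94: φ = +21.88194°, λ = -170.70444°
OBS2: φ = +22.75556°, λ = -169.78389°
Δφ = 0.8736°,  Δλ = 0.9206°
a = sin²(Δφ/2) + cos φ₁ cos φ₂ sin²(Δλ/2) = 0.000113
c = 2·arcsin(√a) = 0.021293 rad = 1.2200°
d = R·c = 6370 × 0.021293 = 135.6 km

135.6 km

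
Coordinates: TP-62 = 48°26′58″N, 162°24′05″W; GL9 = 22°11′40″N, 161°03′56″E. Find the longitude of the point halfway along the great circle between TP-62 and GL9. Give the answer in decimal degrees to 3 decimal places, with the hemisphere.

TP-62: φ = +48.44944°, λ = -162.40139°
GL9: φ = +22.19444°, λ = +161.06556°
Bx = cos φ₂ cos Δλ = 0.743979,  By = cos φ₂ sin Δλ = -0.551180
φₘ = atan2(sin φ₁ + sin φ₂, √((cos φ₁ + Bx)² + By²)) = 36.69016°
λₘ = λ₁ + atan2(By, cos φ₁ + Bx) = 176.20987°

176.210°E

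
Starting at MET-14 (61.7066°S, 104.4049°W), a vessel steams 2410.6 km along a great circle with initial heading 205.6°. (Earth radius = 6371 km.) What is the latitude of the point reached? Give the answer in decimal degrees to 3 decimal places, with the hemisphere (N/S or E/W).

δ = d/R = 2410.6/6371 = 0.378371 rad
φ₂ = arcsin(sin φ₁ cos δ + cos φ₁ sin δ cos θ)
   = arcsin(-0.88053·0.92927 + 0.47399·0.36941·-0.90183) = -77.46283°
λ₂ = λ₁ + atan2(sin θ sin δ cos φ₁, cos δ − sin φ₁ sin φ₂) = -151.73817°

77.463°S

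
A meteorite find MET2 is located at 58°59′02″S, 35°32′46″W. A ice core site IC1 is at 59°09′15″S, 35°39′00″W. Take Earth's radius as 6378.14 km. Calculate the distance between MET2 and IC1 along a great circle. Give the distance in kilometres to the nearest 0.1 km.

MET2: φ = -58.98389°, λ = -35.54611°
IC1: φ = -59.15417°, λ = -35.65000°
Δφ = -0.1703°,  Δλ = -0.1039°
a = sin²(Δφ/2) + cos φ₁ cos φ₂ sin²(Δλ/2) = 0.000002
c = 2·arcsin(√a) = 0.003115 rad = 0.1785°
d = R·c = 6378.14 × 0.003115 = 19.9 km

19.9 km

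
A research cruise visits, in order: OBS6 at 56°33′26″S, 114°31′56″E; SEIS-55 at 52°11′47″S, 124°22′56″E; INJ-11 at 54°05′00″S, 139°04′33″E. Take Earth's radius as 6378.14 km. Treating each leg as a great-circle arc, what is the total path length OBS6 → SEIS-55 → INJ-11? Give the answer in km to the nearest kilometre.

1802 km

OBS6: φ = -56.55722°, λ = +114.53222°
SEIS-55: φ = -52.19639°, λ = +124.38222°
INJ-11: φ = -54.08333°, λ = +139.07583°
OBS6→SEIS-55: c = 0.125578 rad, d = 800.96 km
SEIS-55→INJ-11: c = 0.157014 rad, d = 1001.46 km
Total = 800.96 + 1001.46 = 1802.42 km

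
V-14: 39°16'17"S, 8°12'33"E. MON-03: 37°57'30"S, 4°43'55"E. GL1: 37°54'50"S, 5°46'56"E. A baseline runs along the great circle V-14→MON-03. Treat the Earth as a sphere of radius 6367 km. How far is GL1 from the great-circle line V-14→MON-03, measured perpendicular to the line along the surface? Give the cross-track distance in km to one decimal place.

V-14: φ = -39.27139°, λ = +8.20917°
MON-03: φ = -37.95833°, λ = +4.73194°
GL1: φ = -37.91389°, λ = +5.78222°
δ₁₃ = central angle V-14→GL1 = 0.040709 rad  (haversine)
θ₁₃ = bearing V-14→GL1 = 304.827°,  θ₁₂ = bearing V-14→MON-03 = 294.701°
dₓₜ = R·arcsin(sin δ₁₃ · sin(θ₁₃ − θ₁₂)) = 6367·arcsin(0.04070·sin(10.126°)) = 45.559 km
|dₓₜ| = 45.559 km

45.6 km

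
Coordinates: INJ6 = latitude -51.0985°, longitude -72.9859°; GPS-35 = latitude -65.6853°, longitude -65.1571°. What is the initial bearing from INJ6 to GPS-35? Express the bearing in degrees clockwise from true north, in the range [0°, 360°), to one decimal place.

167.6°

Δλ = 7.8288°
y = sin Δλ · cos φ₂ = 0.056086
x = cos φ₁ sin φ₂ − sin φ₁ cos φ₂ cos Δλ = -0.254833
θ = atan2(y, x) = 167.5878° → 167.5878° (mod 360°)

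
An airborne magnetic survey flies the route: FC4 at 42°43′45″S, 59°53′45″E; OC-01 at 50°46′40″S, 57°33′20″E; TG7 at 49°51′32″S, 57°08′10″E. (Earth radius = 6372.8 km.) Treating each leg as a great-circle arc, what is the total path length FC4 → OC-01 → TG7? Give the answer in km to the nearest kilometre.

FC4: φ = -42.72917°, λ = +59.89583°
OC-01: φ = -50.77778°, λ = +57.55556°
TG7: φ = -49.85889°, λ = +57.13611°
FC4→OC-01: c = 0.143215 rad, d = 912.68 km
OC-01→TG7: c = 0.016705 rad, d = 106.46 km
Total = 912.68 + 106.46 = 1019.14 km

1019 km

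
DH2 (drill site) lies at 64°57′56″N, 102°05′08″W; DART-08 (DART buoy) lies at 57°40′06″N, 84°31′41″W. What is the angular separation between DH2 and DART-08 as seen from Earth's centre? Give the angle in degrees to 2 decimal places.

11.08°

DH2: φ = +64.96556°, λ = -102.08556°
DART-08: φ = +57.66833°, λ = -84.52806°
Δφ = -7.2972°,  Δλ = 17.5575°
a = sin²(Δφ/2) + cos φ₁ cos φ₂ sin²(Δλ/2) = 0.009321
c = 2·arcsin(√a) = 0.193394 rad = 11.0807°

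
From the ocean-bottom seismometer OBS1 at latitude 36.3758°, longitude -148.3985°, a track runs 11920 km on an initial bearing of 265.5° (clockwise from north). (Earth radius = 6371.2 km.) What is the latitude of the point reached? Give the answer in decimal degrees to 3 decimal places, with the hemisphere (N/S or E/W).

13.632°S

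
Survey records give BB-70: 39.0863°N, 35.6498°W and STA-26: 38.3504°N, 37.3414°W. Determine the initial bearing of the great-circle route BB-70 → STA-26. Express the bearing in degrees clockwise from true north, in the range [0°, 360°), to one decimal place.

241.4°

Δλ = -1.6916°
y = sin Δλ · cos φ₂ = -0.023150
x = cos φ₁ sin φ₂ − sin φ₁ cos φ₂ cos Δλ = -0.012628
θ = atan2(y, x) = -118.6117° → 241.3883° (mod 360°)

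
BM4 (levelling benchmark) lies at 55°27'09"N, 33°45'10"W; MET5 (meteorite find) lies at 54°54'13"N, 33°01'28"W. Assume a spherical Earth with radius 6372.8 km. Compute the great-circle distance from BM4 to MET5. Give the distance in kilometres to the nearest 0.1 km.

76.6 km

BM4: φ = +55.45250°, λ = -33.75278°
MET5: φ = +54.90361°, λ = -33.02444°
Δφ = -0.5489°,  Δλ = 0.7283°
a = sin²(Δφ/2) + cos φ₁ cos φ₂ sin²(Δλ/2) = 0.000036
c = 2·arcsin(√a) = 0.012019 rad = 0.6887°
d = R·c = 6372.8 × 0.012019 = 76.6 km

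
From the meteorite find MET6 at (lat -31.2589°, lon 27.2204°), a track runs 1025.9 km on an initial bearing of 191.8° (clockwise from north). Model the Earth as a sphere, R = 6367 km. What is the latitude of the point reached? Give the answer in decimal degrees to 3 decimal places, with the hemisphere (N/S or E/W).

40.273°S

δ = d/R = 1025.9/6367 = 0.161128 rad
φ₂ = arcsin(sin φ₁ cos δ + cos φ₁ sin δ cos θ)
   = arcsin(-0.51891·0.98705 + 0.85483·0.16043·-0.97887) = -40.27285°
λ₂ = λ₁ + atan2(sin θ sin δ cos φ₁, cos δ − sin φ₁ sin φ₂) = 24.75595°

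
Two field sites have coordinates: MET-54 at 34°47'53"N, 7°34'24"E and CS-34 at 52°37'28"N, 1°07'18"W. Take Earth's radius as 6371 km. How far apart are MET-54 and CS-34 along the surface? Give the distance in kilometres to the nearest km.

2098 km

MET-54: φ = +34.79806°, λ = +7.57333°
CS-34: φ = +52.62444°, λ = -1.12167°
Δφ = 17.8264°,  Δλ = -8.6950°
a = sin²(Δφ/2) + cos φ₁ cos φ₂ sin²(Δλ/2) = 0.026870
c = 2·arcsin(√a) = 0.329329 rad = 18.8692°
d = R·c = 6371 × 0.329329 = 2098.2 km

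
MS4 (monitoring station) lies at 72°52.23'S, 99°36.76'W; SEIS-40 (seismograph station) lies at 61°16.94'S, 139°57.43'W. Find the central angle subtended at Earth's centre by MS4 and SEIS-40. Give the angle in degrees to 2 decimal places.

18.92°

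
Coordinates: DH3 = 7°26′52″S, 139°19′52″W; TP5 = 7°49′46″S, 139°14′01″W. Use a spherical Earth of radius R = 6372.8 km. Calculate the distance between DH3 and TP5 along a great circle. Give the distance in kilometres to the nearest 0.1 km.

43.8 km

DH3: φ = -7.44778°, λ = -139.33111°
TP5: φ = -7.82944°, λ = -139.23361°
Δφ = -0.3817°,  Δλ = 0.0975°
a = sin²(Δφ/2) + cos φ₁ cos φ₂ sin²(Δλ/2) = 0.000012
c = 2·arcsin(√a) = 0.006872 rad = 0.3937°
d = R·c = 6372.8 × 0.006872 = 43.8 km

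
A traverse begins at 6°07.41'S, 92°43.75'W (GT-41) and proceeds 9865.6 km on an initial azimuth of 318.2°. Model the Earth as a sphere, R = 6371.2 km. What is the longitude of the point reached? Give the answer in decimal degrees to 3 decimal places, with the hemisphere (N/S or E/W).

174.052°W

GT-41: φ = -6.12350°, λ = -92.72917°
δ = d/R = 9865.6/6371.2 = 1.548468 rad
φ₂ = arcsin(sin φ₁ cos δ + cos φ₁ sin δ cos θ)
   = arcsin(-0.10667·0.02233 + 0.99429·0.99975·0.74548) = 47.61707°
λ₂ = λ₁ + atan2(sin θ sin δ cos φ₁, cos δ − sin φ₁ sin φ₂) = -174.05167°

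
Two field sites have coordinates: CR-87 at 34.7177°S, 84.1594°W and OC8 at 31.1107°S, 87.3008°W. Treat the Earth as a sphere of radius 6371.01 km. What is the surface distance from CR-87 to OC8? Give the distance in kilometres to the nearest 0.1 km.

496.8 km

Δφ = 3.6070°,  Δλ = -3.1414°
a = sin²(Δφ/2) + cos φ₁ cos φ₂ sin²(Δλ/2) = 0.001519
c = 2·arcsin(√a) = 0.077974 rad = 4.4676°
d = R·c = 6371.01 × 0.077974 = 496.8 km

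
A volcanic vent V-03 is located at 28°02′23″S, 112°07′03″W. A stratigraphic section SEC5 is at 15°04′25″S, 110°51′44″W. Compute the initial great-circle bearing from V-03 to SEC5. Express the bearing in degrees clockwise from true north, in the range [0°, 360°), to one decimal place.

V-03: φ = -28.03972°, λ = -112.11750°
SEC5: φ = -15.07361°, λ = -110.86222°
Δλ = 1.2553°
y = sin Δλ · cos φ₂ = 0.021153
x = cos φ₁ sin φ₂ − sin φ₁ cos φ₂ cos Δλ = 0.224266
θ = atan2(y, x) = 5.3883° → 5.3883° (mod 360°)

5.4°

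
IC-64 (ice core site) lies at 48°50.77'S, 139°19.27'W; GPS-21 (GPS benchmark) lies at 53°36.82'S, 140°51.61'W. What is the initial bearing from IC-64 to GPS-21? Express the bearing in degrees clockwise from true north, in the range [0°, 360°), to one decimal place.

IC-64: φ = -48.84617°, λ = -139.32117°
GPS-21: φ = -53.61367°, λ = -140.86017°
Δλ = -1.5390°
y = sin Δλ · cos φ₂ = -0.015933
x = cos φ₁ sin φ₂ − sin φ₁ cos φ₂ cos Δλ = -0.083274
θ = atan2(y, x) = -169.1687° → 190.8313° (mod 360°)

190.8°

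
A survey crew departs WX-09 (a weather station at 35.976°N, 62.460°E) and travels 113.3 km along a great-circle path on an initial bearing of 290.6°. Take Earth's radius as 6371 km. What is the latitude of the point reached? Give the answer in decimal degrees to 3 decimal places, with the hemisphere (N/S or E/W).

δ = d/R = 113.3/6371 = 0.017784 rad
φ₂ = arcsin(sin φ₁ cos δ + cos φ₁ sin δ cos θ)
   = arcsin(0.58745·0.99984 + 0.80926·0.01778·0.35184) = 36.32870°
λ₂ = λ₁ + atan2(sin θ sin δ cos φ₁, cos δ − sin φ₁ sin φ₂) = 61.27609°

36.329°N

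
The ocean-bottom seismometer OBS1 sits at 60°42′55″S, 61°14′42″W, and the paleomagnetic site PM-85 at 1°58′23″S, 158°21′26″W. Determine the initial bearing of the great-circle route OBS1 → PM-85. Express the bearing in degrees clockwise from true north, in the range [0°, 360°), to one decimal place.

262.8°

OBS1: φ = -60.71528°, λ = -61.24500°
PM-85: φ = -1.97306°, λ = -158.35722°
Δλ = -97.1122°
y = sin Δλ · cos φ₂ = -0.991717
x = cos φ₁ sin φ₂ − sin φ₁ cos φ₂ cos Δλ = -0.124767
θ = atan2(y, x) = -97.1707° → 262.8293° (mod 360°)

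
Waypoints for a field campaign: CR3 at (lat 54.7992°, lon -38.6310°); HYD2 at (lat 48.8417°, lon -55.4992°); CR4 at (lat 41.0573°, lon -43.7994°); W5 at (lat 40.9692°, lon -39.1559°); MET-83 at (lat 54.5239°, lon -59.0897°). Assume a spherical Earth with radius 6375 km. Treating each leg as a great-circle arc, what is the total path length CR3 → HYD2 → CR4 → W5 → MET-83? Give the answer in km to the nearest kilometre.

5090 km

CR3→HYD2: c = 0.208820 rad, d = 1331.23 km
HYD2→CR4: c = 0.197939 rad, d = 1261.86 km
CR4→W5: c = 0.061165 rad, d = 389.93 km
W5→MET-83: c = 0.330463 rad, d = 2106.70 km
Total = 1331.23 + 1261.86 + 389.93 + 2106.70 = 5089.72 km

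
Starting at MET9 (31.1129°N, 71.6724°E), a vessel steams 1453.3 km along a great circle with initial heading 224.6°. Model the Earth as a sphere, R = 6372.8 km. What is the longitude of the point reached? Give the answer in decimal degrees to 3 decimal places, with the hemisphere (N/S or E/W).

δ = d/R = 1453.3/6372.8 = 0.228047 rad
φ₂ = arcsin(sin φ₁ cos δ + cos φ₁ sin δ cos θ)
   = arcsin(0.51673·0.97411 + 0.85615·0.22608·-0.71203) = 21.44031°
λ₂ = λ₁ + atan2(sin θ sin δ cos φ₁, cos δ − sin φ₁ sin φ₂) = 61.85310°

61.853°E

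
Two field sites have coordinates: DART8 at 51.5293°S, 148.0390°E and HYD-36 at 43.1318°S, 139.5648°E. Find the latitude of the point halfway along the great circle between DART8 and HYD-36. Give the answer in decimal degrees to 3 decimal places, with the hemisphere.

47.408°S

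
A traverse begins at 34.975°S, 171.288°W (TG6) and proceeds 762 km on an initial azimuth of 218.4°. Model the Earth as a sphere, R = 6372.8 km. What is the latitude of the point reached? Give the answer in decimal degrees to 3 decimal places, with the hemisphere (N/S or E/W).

40.220°S

δ = d/R = 762/6372.8 = 0.119571 rad
φ₂ = arcsin(sin φ₁ cos δ + cos φ₁ sin δ cos θ)
   = arcsin(-0.57322·0.99286 + 0.81940·0.11929·-0.78369) = -40.22019°
λ₂ = λ₁ + atan2(sin θ sin δ cos φ₁, cos δ − sin φ₁ sin φ₂) = -176.85656°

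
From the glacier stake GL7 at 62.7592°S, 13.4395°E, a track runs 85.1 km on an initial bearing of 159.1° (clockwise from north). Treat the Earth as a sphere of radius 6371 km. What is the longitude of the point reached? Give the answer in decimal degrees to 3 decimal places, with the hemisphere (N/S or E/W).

14.051°E

δ = d/R = 85.1/6371 = 0.013357 rad
φ₂ = arcsin(sin φ₁ cos δ + cos φ₁ sin δ cos θ)
   = arcsin(-0.88909·0.99991 + 0.45773·0.01336·-0.93420) = -63.47287°
λ₂ = λ₁ + atan2(sin θ sin δ cos φ₁, cos δ − sin φ₁ sin φ₂) = 14.05079°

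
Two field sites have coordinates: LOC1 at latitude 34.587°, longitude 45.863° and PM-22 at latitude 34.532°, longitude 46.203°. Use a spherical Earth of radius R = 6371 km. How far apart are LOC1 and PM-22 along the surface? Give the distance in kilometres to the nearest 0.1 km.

31.7 km

Δφ = -0.0550°,  Δλ = 0.3400°
a = sin²(Δφ/2) + cos φ₁ cos φ₂ sin²(Δλ/2) = 0.000006
c = 2·arcsin(√a) = 0.004980 rad = 0.2854°
d = R·c = 6371 × 0.004980 = 31.7 km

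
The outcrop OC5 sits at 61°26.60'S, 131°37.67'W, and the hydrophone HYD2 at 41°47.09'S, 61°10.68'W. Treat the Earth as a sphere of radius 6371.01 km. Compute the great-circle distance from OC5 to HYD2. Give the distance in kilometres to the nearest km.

OC5: φ = -61.44333°, λ = -131.62783°
HYD2: φ = -41.78483°, λ = -61.17800°
Δφ = 19.6585°,  Δλ = 70.4498°
a = sin²(Δφ/2) + cos φ₁ cos φ₂ sin²(Δλ/2) = 0.147725
c = 2·arcsin(√a) = 0.789009 rad = 45.2069°
d = R·c = 6371.01 × 0.789009 = 5026.8 km

5027 km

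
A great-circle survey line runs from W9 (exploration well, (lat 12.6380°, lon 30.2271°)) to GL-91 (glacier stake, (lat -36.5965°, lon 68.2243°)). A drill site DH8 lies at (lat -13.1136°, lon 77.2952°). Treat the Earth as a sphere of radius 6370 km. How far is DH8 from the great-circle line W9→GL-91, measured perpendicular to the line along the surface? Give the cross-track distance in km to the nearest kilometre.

2487 km

δ₁₃ = central angle W9→DH8 = 0.930224 rad  (haversine)
θ₁₃ = bearing W9→DH8 = 117.204°,  θ₁₂ = bearing W9→GL-91 = 145.538°
dₓₜ = R·arcsin(sin δ₁₃ · sin(θ₁₃ − θ₁₂)) = 6370·arcsin(0.80175·sin(-28.334°)) = -2486.592 km
|dₓₜ| = 2486.592 km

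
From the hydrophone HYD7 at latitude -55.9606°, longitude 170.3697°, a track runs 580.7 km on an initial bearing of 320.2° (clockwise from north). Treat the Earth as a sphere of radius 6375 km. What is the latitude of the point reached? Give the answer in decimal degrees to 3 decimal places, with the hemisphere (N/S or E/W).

51.822°S

δ = d/R = 580.7/6375 = 0.091090 rad
φ₂ = arcsin(sin φ₁ cos δ + cos φ₁ sin δ cos θ)
   = arcsin(-0.82865·0.99585 + 0.55976·0.09096·0.76828) = -51.82231°
λ₂ = λ₁ + atan2(sin θ sin δ cos φ₁, cos δ − sin φ₁ sin φ₂) = 164.96425°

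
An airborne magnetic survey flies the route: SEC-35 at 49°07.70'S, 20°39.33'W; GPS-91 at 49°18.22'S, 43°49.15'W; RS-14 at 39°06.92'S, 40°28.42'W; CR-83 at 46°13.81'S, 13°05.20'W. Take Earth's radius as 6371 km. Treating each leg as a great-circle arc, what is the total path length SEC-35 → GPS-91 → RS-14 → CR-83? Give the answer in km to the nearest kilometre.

5200 km

SEC-35: φ = -49.12833°, λ = -20.65550°
GPS-91: φ = -49.30367°, λ = -43.81917°
RS-14: φ = -39.11533°, λ = -40.47367°
CR-83: φ = -46.23017°, λ = -13.08667°
SEC-35→GPS-91: c = 0.263061 rad, d = 1675.96 km
GPS-91→RS-14: c = 0.182630 rad, d = 1163.53 km
RS-14→CR-83: c = 0.370507 rad, d = 2360.50 km
Total = 1675.96 + 1163.53 + 2360.50 = 5200.00 km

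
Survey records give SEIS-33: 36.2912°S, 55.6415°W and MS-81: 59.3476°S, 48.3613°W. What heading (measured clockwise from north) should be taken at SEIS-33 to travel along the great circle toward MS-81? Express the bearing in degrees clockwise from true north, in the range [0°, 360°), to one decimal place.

170.7°

Δλ = 7.2802°
y = sin Δλ · cos φ₂ = 0.064606
x = cos φ₁ sin φ₂ − sin φ₁ cos φ₂ cos Δλ = -0.394070
θ = atan2(y, x) = 170.6894° → 170.6894° (mod 360°)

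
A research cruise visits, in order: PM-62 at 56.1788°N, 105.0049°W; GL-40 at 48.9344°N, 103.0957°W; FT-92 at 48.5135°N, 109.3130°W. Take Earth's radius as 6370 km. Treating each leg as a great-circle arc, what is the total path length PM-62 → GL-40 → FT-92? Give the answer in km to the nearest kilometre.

1274 km

PM-62→GL-40: c = 0.128038 rad, d = 815.60 km
GL-40→FT-92: c = 0.071940 rad, d = 458.26 km
Total = 815.60 + 458.26 = 1273.86 km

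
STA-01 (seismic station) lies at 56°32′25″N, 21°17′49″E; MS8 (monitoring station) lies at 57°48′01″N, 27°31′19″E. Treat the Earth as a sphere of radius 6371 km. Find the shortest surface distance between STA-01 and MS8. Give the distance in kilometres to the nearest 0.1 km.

STA-01: φ = +56.54028°, λ = +21.29694°
MS8: φ = +57.80028°, λ = +27.52194°
Δφ = 1.2600°,  Δλ = 6.2250°
a = sin²(Δφ/2) + cos φ₁ cos φ₂ sin²(Δλ/2) = 0.000987
c = 2·arcsin(√a) = 0.062845 rad = 3.6008°
d = R·c = 6371 × 0.062845 = 400.4 km

400.4 km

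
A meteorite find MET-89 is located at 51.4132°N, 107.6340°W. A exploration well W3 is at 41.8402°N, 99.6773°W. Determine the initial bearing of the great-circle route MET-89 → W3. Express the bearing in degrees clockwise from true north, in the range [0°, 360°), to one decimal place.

Δλ = 7.9567°
y = sin Δλ · cos φ₂ = 0.103128
x = cos φ₁ sin φ₂ − sin φ₁ cos φ₂ cos Δλ = -0.160698
θ = atan2(y, x) = 147.3098° → 147.3098° (mod 360°)

147.3°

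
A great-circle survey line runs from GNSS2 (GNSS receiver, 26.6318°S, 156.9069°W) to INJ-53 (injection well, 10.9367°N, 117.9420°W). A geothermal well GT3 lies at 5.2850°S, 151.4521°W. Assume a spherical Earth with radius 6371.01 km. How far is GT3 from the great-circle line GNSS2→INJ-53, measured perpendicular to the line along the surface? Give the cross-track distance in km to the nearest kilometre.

δ₁₃ = central angle GNSS2→GT3 = 0.383493 rad  (haversine)
θ₁₃ = bearing GNSS2→GT3 = 14.654°,  θ₁₂ = bearing GNSS2→INJ-53 = 50.344°
dₓₜ = R·arcsin(sin δ₁₃ · sin(θ₁₃ − θ₁₂)) = 6371.01·arcsin(0.37416·sin(-35.690°)) = -1401.980 km
|dₓₜ| = 1401.980 km

1402 km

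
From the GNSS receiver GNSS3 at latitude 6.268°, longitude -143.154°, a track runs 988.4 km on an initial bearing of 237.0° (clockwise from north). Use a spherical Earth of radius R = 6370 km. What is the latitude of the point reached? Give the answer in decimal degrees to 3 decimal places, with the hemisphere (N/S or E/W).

1.387°N

δ = d/R = 988.4/6370 = 0.155165 rad
φ₂ = arcsin(sin φ₁ cos δ + cos φ₁ sin δ cos θ)
   = arcsin(0.10918·0.98799 + 0.99402·0.15454·-0.54464) = 1.38672°
λ₂ = λ₁ + atan2(sin θ sin δ cos φ₁, cos δ − sin φ₁ sin φ₂) = -150.60329°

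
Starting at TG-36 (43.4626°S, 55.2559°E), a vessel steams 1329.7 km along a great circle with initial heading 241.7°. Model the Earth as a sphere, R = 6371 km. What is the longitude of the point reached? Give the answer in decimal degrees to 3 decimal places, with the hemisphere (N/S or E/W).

39.404°E

δ = d/R = 1329.7/6371 = 0.208711 rad
φ₂ = arcsin(sin φ₁ cos δ + cos φ₁ sin δ cos θ)
   = arcsin(-0.68788·0.97830 + 0.72582·0.20720·-0.47409) = -48.09483°
λ₂ = λ₁ + atan2(sin θ sin δ cos φ₁, cos δ − sin φ₁ sin φ₂) = 39.40432°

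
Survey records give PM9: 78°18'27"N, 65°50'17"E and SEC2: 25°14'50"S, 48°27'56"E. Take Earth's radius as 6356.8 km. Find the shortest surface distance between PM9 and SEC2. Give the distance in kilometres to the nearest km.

11544 km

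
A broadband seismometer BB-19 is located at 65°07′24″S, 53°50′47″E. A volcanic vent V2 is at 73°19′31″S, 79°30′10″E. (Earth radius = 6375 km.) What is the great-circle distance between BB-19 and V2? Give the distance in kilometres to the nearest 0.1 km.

BB-19: φ = -65.12333°, λ = +53.84639°
V2: φ = -73.32528°, λ = +79.50278°
Δφ = -8.2019°,  Δλ = 25.6564°
a = sin²(Δφ/2) + cos φ₁ cos φ₂ sin²(Δλ/2) = 0.011065
c = 2·arcsin(√a) = 0.210767 rad = 12.0761°
d = R·c = 6375 × 0.210767 = 1343.6 km

1343.6 km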